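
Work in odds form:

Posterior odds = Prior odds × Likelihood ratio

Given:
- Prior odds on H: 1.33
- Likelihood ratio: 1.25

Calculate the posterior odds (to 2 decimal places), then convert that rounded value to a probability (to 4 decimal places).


Step 1: Calculate posterior odds
Posterior odds = Prior odds × LR
               = 1.33 × 1.25
               = 1.66

Step 2: Convert to probability
P(H|E) = Posterior odds / (1 + Posterior odds)
       = 1.66 / (1 + 1.66)
       = 1.66 / 2.66
       = 0.6241

The evidence increased P(H) from 0.5708 to 0.6241.


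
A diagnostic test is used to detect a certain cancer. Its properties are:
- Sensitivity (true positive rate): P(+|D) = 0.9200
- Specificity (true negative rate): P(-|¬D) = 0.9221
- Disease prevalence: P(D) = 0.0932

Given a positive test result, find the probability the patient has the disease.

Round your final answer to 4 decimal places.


Let D = has disease, + = positive test

Given:
- P(D) = 0.0932 (prevalence)
- P(+|D) = 0.9200 (sensitivity)
- P(-|¬D) = 0.9221 (specificity)
- P(+|¬D) = 0.0779 (false positive rate = 1 - specificity)

Step 1: Find P(+)
P(+) = P(+|D)P(D) + P(+|¬D)P(¬D)
     = 0.9200 × 0.0932 + 0.0779 × 0.9068
     = 0.08574400 + 0.07063972
     = 0.15638372

Step 2: Apply Bayes' theorem for P(D|+)
P(D|+) = P(+|D)P(D) / P(+)
       = 0.08574400 / 0.15638372
       = 0.5483


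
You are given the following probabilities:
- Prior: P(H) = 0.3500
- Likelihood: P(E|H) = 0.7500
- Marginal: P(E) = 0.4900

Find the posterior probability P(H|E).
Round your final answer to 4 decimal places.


Using Bayes' theorem:

P(H|E) = P(E|H) × P(H) / P(E)
       = 0.7500 × 0.3500 / 0.4900
       = 0.26250000 / 0.4900
       = 0.5357

The evidence strengthens our belief in H.
Prior: 0.3500 → Posterior: 0.5357


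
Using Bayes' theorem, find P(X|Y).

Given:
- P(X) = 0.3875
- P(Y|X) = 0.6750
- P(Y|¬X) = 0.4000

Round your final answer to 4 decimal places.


Bayes' theorem: P(X|Y) = P(Y|X) × P(X) / P(Y)

Step 1: Calculate P(Y) using law of total probability
P(Y) = P(Y|X)P(X) + P(Y|¬X)P(¬X)
     = 0.6750 × 0.3875 + 0.4000 × 0.6125
     = 0.26156250 + 0.24500000
     = 0.50656250

Step 2: Apply Bayes' theorem
P(X|Y) = P(Y|X) × P(X) / P(Y)
       = 0.26156250 / 0.50656250
       = 0.5163


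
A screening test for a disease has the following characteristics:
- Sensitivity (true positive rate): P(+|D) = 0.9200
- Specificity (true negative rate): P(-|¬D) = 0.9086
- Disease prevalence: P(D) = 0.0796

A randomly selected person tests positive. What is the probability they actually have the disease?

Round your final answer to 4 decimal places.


Let D = has disease, + = positive test

Given:
- P(D) = 0.0796 (prevalence)
- P(+|D) = 0.9200 (sensitivity)
- P(-|¬D) = 0.9086 (specificity)
- P(+|¬D) = 0.0914 (false positive rate = 1 - specificity)

Step 1: Find P(+)
P(+) = P(+|D)P(D) + P(+|¬D)P(¬D)
     = 0.9200 × 0.0796 + 0.0914 × 0.9204
     = 0.07323200 + 0.08412456
     = 0.15735656

Step 2: Apply Bayes' theorem for P(D|+)
P(D|+) = P(+|D)P(D) / P(+)
       = 0.07323200 / 0.15735656
       = 0.4654


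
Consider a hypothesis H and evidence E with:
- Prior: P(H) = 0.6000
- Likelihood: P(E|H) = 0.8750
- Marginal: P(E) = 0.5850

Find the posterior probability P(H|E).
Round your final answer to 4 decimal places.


Using Bayes' theorem:

P(H|E) = P(E|H) × P(H) / P(E)
       = 0.8750 × 0.6000 / 0.5850
       = 0.52500000 / 0.5850
       = 0.8974

The evidence strengthens our belief in H.
Prior: 0.6000 → Posterior: 0.8974


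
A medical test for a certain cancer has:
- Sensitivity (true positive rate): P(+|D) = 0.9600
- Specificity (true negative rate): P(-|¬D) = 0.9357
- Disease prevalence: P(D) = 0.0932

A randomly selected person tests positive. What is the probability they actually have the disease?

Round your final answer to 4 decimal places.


Let D = has disease, + = positive test

Given:
- P(D) = 0.0932 (prevalence)
- P(+|D) = 0.9600 (sensitivity)
- P(-|¬D) = 0.9357 (specificity)
- P(+|¬D) = 0.0643 (false positive rate = 1 - specificity)

Step 1: Find P(+)
P(+) = P(+|D)P(D) + P(+|¬D)P(¬D)
     = 0.9600 × 0.0932 + 0.0643 × 0.9068
     = 0.08947200 + 0.05830724
     = 0.14777924

Step 2: Apply Bayes' theorem for P(D|+)
P(D|+) = P(+|D)P(D) / P(+)
       = 0.08947200 / 0.14777924
       = 0.6054


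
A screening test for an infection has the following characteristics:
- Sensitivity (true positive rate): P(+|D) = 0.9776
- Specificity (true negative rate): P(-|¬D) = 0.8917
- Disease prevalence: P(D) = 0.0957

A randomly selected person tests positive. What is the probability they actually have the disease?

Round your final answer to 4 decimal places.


Let D = has disease, + = positive test

Given:
- P(D) = 0.0957 (prevalence)
- P(+|D) = 0.9776 (sensitivity)
- P(-|¬D) = 0.8917 (specificity)
- P(+|¬D) = 0.1083 (false positive rate = 1 - specificity)

Step 1: Find P(+)
P(+) = P(+|D)P(D) + P(+|¬D)P(¬D)
     = 0.9776 × 0.0957 + 0.1083 × 0.9043
     = 0.09355632 + 0.09793569
     = 0.19149201

Step 2: Apply Bayes' theorem for P(D|+)
P(D|+) = P(+|D)P(D) / P(+)
       = 0.09355632 / 0.19149201
       = 0.4886


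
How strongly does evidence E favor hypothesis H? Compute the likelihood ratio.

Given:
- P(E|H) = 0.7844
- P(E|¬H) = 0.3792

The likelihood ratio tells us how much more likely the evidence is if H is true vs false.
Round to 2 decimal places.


Likelihood Ratio (LR) = P(E|H) / P(E|¬H)

LR = 0.7844 / 0.3792
   = 2.07

The evidence is 2.07 times more likely if H is true than if H is false.
LR > 1, so observing E raises the odds in favor of H.


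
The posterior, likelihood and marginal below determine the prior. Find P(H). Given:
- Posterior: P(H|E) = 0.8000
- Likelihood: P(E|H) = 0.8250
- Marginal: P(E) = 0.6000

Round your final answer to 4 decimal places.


From Bayes' theorem: P(H|E) = P(E|H) × P(H) / P(E)

Rearranging for P(H):
P(H) = P(H|E) × P(E) / P(E|H)
     = 0.8000 × 0.6000 / 0.8250
     = 0.48000000 / 0.8250
     = 0.5818


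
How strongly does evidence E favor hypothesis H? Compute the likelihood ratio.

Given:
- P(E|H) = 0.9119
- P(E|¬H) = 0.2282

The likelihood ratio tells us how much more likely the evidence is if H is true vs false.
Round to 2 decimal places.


Likelihood Ratio (LR) = P(E|H) / P(E|¬H)

LR = 0.9119 / 0.2282
   = 4.00

The evidence is 4.00 times more likely if H is true than if H is false.
Since LR > 1, the evidence supports H over ¬H.


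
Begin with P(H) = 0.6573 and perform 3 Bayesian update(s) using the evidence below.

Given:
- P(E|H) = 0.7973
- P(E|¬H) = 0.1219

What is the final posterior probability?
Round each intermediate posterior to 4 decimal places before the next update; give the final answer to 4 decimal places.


Sequential Bayesian updating:

Initial prior: P(H) = 0.6573

Update 1:
  P(E) = 0.7973 × 0.6573 + 0.1219 × 0.3427 = 0.52406529 + 0.04177513 = 0.56584042
  P(H|E) = 0.52406529 / 0.56584042 = 0.9262

Update 2:
  P(E) = 0.7973 × 0.9262 + 0.1219 × 0.0738 = 0.73845926 + 0.00899622 = 0.74745548
  P(H|E) = 0.73845926 / 0.74745548 = 0.9880

Update 3:
  P(E) = 0.7973 × 0.9880 + 0.1219 × 0.0120 = 0.78773240 + 0.00146280 = 0.78919520
  P(H|E) = 0.78773240 / 0.78919520 = 0.9981

Final posterior: 0.9981


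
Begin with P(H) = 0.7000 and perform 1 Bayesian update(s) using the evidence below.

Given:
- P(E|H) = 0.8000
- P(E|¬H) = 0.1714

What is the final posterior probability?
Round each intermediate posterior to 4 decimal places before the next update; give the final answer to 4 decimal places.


Sequential Bayesian updating:

Initial prior: P(H) = 0.7000

Update 1:
  P(E) = 0.8000 × 0.7000 + 0.1714 × 0.3000 = 0.56000000 + 0.05142000 = 0.61142000
  P(H|E) = 0.56000000 / 0.61142000 = 0.9159

Final posterior: 0.9159


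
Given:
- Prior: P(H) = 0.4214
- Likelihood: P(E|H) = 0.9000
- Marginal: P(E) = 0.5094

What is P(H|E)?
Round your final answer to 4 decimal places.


Using Bayes' theorem:

P(H|E) = P(E|H) × P(H) / P(E)
       = 0.9000 × 0.4214 / 0.5094
       = 0.37926000 / 0.5094
       = 0.7445

The evidence strengthens our belief in H.
Prior: 0.4214 → Posterior: 0.7445


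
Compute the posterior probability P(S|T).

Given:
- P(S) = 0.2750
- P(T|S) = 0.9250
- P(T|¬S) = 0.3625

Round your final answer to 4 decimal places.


Bayes' theorem: P(S|T) = P(T|S) × P(S) / P(T)

Step 1: Calculate P(T) using law of total probability
P(T) = P(T|S)P(S) + P(T|¬S)P(¬S)
     = 0.9250 × 0.2750 + 0.3625 × 0.7250
     = 0.25437500 + 0.26281250
     = 0.51718750

Step 2: Apply Bayes' theorem
P(S|T) = P(T|S) × P(S) / P(T)
       = 0.25437500 / 0.51718750
       = 0.4918


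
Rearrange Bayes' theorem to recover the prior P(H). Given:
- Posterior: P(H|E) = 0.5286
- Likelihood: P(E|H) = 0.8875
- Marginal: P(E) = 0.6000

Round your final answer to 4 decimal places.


From Bayes' theorem: P(H|E) = P(E|H) × P(H) / P(E)

Rearranging for P(H):
P(H) = P(H|E) × P(E) / P(E|H)
     = 0.5286 × 0.6000 / 0.8875
     = 0.31716000 / 0.8875
     = 0.3574


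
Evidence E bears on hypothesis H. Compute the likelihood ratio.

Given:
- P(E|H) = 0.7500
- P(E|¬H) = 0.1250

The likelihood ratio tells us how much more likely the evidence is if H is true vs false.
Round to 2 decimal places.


Likelihood Ratio (LR) = P(E|H) / P(E|¬H)

LR = 0.7500 / 0.1250
   = 6.00

The evidence is 6.00 times more likely if H is true than if H is false.
Because LR exceeds 1, E is evidence for H.


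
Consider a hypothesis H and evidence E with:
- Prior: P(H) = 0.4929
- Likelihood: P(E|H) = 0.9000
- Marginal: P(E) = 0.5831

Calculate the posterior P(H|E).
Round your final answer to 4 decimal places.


Using Bayes' theorem:

P(H|E) = P(E|H) × P(H) / P(E)
       = 0.9000 × 0.4929 / 0.5831
       = 0.44361000 / 0.5831
       = 0.7608

The evidence strengthens our belief in H.
Prior: 0.4929 → Posterior: 0.7608


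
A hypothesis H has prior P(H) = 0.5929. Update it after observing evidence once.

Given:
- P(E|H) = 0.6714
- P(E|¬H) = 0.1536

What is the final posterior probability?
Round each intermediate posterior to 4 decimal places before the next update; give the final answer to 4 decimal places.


Sequential Bayesian updating:

Initial prior: P(H) = 0.5929

Update 1:
  P(E) = 0.6714 × 0.5929 + 0.1536 × 0.4071 = 0.39807306 + 0.06253056 = 0.46060362
  P(H|E) = 0.39807306 / 0.46060362 = 0.8642

Final posterior: 0.8642


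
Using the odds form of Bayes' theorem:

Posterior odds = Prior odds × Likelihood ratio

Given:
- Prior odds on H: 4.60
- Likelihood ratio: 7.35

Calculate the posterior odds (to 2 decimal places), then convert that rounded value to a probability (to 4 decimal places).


Step 1: Calculate posterior odds
Posterior odds = Prior odds × LR
               = 4.60 × 7.35
               = 33.81

Step 2: Convert to probability
P(H|E) = Posterior odds / (1 + Posterior odds)
       = 33.81 / (1 + 33.81)
       = 33.81 / 34.81
       = 0.9713

The evidence increased P(H) from 0.8214 to 0.9713.


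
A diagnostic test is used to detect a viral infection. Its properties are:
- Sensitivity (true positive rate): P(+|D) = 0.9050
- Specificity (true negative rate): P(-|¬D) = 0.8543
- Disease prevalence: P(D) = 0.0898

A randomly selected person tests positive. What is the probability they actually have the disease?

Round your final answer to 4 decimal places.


Let D = has disease, + = positive test

Given:
- P(D) = 0.0898 (prevalence)
- P(+|D) = 0.9050 (sensitivity)
- P(-|¬D) = 0.8543 (specificity)
- P(+|¬D) = 0.1457 (false positive rate = 1 - specificity)

Step 1: Find P(+)
P(+) = P(+|D)P(D) + P(+|¬D)P(¬D)
     = 0.9050 × 0.0898 + 0.1457 × 0.9102
     = 0.08126900 + 0.13261614
     = 0.21388514

Step 2: Apply Bayes' theorem for P(D|+)
P(D|+) = P(+|D)P(D) / P(+)
       = 0.08126900 / 0.21388514
       = 0.3800


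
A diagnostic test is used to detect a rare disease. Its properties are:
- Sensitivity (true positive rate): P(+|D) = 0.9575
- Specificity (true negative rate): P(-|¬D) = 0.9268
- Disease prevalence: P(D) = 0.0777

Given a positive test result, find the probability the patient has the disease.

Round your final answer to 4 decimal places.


Let D = has disease, + = positive test

Given:
- P(D) = 0.0777 (prevalence)
- P(+|D) = 0.9575 (sensitivity)
- P(-|¬D) = 0.9268 (specificity)
- P(+|¬D) = 0.0732 (false positive rate = 1 - specificity)

Step 1: Find P(+)
P(+) = P(+|D)P(D) + P(+|¬D)P(¬D)
     = 0.9575 × 0.0777 + 0.0732 × 0.9223
     = 0.07439775 + 0.06751236
     = 0.14191011

Step 2: Apply Bayes' theorem for P(D|+)
P(D|+) = P(+|D)P(D) / P(+)
       = 0.07439775 / 0.14191011
       = 0.5243


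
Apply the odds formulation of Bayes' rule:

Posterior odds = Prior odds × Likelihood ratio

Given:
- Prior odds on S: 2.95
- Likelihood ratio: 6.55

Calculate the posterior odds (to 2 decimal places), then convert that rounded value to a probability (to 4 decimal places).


Step 1: Calculate posterior odds
Posterior odds = Prior odds × LR
               = 2.95 × 6.55
               = 19.32

Step 2: Convert to probability
P(S|E) = Posterior odds / (1 + Posterior odds)
       = 19.32 / (1 + 19.32)
       = 19.32 / 20.32
       = 0.9508

The evidence increased P(S) from 0.7468 to 0.9508.


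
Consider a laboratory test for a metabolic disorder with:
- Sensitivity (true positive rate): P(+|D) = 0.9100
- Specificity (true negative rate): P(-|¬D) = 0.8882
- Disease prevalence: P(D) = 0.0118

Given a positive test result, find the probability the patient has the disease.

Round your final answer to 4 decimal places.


Let D = has disease, + = positive test

Given:
- P(D) = 0.0118 (prevalence)
- P(+|D) = 0.9100 (sensitivity)
- P(-|¬D) = 0.8882 (specificity)
- P(+|¬D) = 0.1118 (false positive rate = 1 - specificity)

Step 1: Find P(+)
P(+) = P(+|D)P(D) + P(+|¬D)P(¬D)
     = 0.9100 × 0.0118 + 0.1118 × 0.9882
     = 0.01073800 + 0.11048076
     = 0.12121876

Step 2: Apply Bayes' theorem for P(D|+)
P(D|+) = P(+|D)P(D) / P(+)
       = 0.01073800 / 0.12121876
       = 0.0886


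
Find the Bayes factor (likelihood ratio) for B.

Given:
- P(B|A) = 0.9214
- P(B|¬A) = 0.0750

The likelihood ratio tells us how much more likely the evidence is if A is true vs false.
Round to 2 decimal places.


Likelihood Ratio (LR) = P(B|A) / P(B|¬A)

LR = 0.9214 / 0.0750
   = 12.29

The evidence is 12.29 times more likely if A is true than if A is false.
Since LR > 1, the evidence supports A over ¬A.


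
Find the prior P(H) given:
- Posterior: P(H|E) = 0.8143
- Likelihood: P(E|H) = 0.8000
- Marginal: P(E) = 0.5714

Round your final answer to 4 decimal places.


From Bayes' theorem: P(H|E) = P(E|H) × P(H) / P(E)

Rearranging for P(H):
P(H) = P(H|E) × P(E) / P(E|H)
     = 0.8143 × 0.5714 / 0.8000
     = 0.46529102 / 0.8000
     = 0.5816


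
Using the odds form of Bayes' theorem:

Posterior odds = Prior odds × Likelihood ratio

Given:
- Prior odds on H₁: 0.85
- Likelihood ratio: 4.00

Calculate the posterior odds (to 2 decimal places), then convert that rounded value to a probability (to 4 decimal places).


Step 1: Calculate posterior odds
Posterior odds = Prior odds × LR
               = 0.85 × 4.00
               = 3.40

Step 2: Convert to probability
P(H₁|E) = Posterior odds / (1 + Posterior odds)
       = 3.40 / (1 + 3.40)
       = 3.40 / 4.40
       = 0.7727

The evidence increased P(H₁) from 0.4595 to 0.7727.


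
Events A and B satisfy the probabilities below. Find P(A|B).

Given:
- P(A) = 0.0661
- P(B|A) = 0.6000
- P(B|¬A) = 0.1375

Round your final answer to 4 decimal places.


Bayes' theorem: P(A|B) = P(B|A) × P(A) / P(B)

Step 1: Calculate P(B) using law of total probability
P(B) = P(B|A)P(A) + P(B|¬A)P(¬A)
     = 0.6000 × 0.0661 + 0.1375 × 0.9339
     = 0.03966000 + 0.12841125
     = 0.16807125

Step 2: Apply Bayes' theorem
P(A|B) = P(B|A) × P(A) / P(B)
       = 0.03966000 / 0.16807125
       = 0.2360


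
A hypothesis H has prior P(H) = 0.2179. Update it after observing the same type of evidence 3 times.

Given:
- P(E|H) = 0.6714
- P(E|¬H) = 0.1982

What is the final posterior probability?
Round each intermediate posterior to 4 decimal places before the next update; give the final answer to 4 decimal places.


Sequential Bayesian updating:

Initial prior: P(H) = 0.2179

Update 1:
  P(E) = 0.6714 × 0.2179 + 0.1982 × 0.7821 = 0.14629806 + 0.15501222 = 0.30131028
  P(H|E) = 0.14629806 / 0.30131028 = 0.4855

Update 2:
  P(E) = 0.6714 × 0.4855 + 0.1982 × 0.5145 = 0.32596470 + 0.10197390 = 0.42793860
  P(H|E) = 0.32596470 / 0.42793860 = 0.7617

Update 3:
  P(E) = 0.6714 × 0.7617 + 0.1982 × 0.2383 = 0.51140538 + 0.04723106 = 0.55863644
  P(H|E) = 0.51140538 / 0.55863644 = 0.9155

Final posterior: 0.9155


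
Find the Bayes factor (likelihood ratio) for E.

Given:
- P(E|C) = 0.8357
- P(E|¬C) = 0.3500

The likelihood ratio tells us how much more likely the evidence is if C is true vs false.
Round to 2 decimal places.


Likelihood Ratio (LR) = P(E|C) / P(E|¬C)

LR = 0.8357 / 0.3500
   = 2.39

The evidence is 2.39 times more likely if C is true than if C is false.
LR > 1, so observing E raises the odds in favor of C.


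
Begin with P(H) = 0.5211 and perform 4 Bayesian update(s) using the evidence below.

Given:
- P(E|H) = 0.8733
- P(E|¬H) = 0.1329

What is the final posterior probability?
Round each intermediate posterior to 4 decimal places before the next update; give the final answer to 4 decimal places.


Sequential Bayesian updating:

Initial prior: P(H) = 0.5211

Update 1:
  P(E) = 0.8733 × 0.5211 + 0.1329 × 0.4789 = 0.45507663 + 0.06364581 = 0.51872244
  P(H|E) = 0.45507663 / 0.51872244 = 0.8773

Update 2:
  P(E) = 0.8733 × 0.8773 + 0.1329 × 0.1227 = 0.76614609 + 0.01630683 = 0.78245292
  P(H|E) = 0.76614609 / 0.78245292 = 0.9792

Update 3:
  P(E) = 0.8733 × 0.9792 + 0.1329 × 0.0208 = 0.85513536 + 0.00276432 = 0.85789968
  P(H|E) = 0.85513536 / 0.85789968 = 0.9968

Update 4:
  P(E) = 0.8733 × 0.9968 + 0.1329 × 0.0032 = 0.87050544 + 0.00042528 = 0.87093072
  P(H|E) = 0.87050544 / 0.87093072 = 0.9995

Final posterior: 0.9995


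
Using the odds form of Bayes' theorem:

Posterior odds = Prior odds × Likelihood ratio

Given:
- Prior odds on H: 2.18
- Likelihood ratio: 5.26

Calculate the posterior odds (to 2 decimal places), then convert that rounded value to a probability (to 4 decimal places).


Step 1: Calculate posterior odds
Posterior odds = Prior odds × LR
               = 2.18 × 5.26
               = 11.47

Step 2: Convert to probability
P(H|E) = Posterior odds / (1 + Posterior odds)
       = 11.47 / (1 + 11.47)
       = 11.47 / 12.47
       = 0.9198

The evidence increased P(H) from 0.6855 to 0.9198.


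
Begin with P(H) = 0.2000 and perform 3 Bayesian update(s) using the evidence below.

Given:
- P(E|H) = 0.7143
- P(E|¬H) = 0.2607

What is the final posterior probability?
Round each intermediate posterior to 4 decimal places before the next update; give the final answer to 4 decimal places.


Sequential Bayesian updating:

Initial prior: P(H) = 0.2000

Update 1:
  P(E) = 0.7143 × 0.2000 + 0.2607 × 0.8000 = 0.14286000 + 0.20856000 = 0.35142000
  P(H|E) = 0.14286000 / 0.35142000 = 0.4065

Update 2:
  P(E) = 0.7143 × 0.4065 + 0.2607 × 0.5935 = 0.29036295 + 0.15472545 = 0.44508840
  P(H|E) = 0.29036295 / 0.44508840 = 0.6524

Update 3:
  P(E) = 0.7143 × 0.6524 + 0.2607 × 0.3476 = 0.46600932 + 0.09061932 = 0.55662864
  P(H|E) = 0.46600932 / 0.55662864 = 0.8372

Final posterior: 0.8372


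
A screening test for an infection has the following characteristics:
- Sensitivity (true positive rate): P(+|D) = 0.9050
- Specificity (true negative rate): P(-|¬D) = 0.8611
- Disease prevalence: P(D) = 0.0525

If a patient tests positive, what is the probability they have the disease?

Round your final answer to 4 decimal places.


Let D = has disease, + = positive test

Given:
- P(D) = 0.0525 (prevalence)
- P(+|D) = 0.9050 (sensitivity)
- P(-|¬D) = 0.8611 (specificity)
- P(+|¬D) = 0.1389 (false positive rate = 1 - specificity)

Step 1: Find P(+)
P(+) = P(+|D)P(D) + P(+|¬D)P(¬D)
     = 0.9050 × 0.0525 + 0.1389 × 0.9475
     = 0.04751250 + 0.13160775
     = 0.17912025

Step 2: Apply Bayes' theorem for P(D|+)
P(D|+) = P(+|D)P(D) / P(+)
       = 0.04751250 / 0.17912025
       = 0.2653


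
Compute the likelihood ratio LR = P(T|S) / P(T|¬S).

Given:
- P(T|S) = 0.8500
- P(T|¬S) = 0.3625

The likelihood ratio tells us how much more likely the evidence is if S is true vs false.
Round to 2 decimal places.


Likelihood Ratio (LR) = P(T|S) / P(T|¬S)

LR = 0.8500 / 0.3625
   = 2.34

The evidence is 2.34 times more likely if S is true than if S is false.
Because LR exceeds 1, T is evidence for S.


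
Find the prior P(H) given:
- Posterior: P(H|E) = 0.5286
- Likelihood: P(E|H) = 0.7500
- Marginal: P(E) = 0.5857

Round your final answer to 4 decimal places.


From Bayes' theorem: P(H|E) = P(E|H) × P(H) / P(E)

Rearranging for P(H):
P(H) = P(H|E) × P(E) / P(E|H)
     = 0.5286 × 0.5857 / 0.7500
     = 0.30960102 / 0.7500
     = 0.4128


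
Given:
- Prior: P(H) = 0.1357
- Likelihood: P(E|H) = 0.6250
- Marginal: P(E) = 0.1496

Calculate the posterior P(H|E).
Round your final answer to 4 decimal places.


Using Bayes' theorem:

P(H|E) = P(E|H) × P(H) / P(E)
       = 0.6250 × 0.1357 / 0.1496
       = 0.08481250 / 0.1496
       = 0.5669

The evidence strengthens our belief in H.
Prior: 0.1357 → Posterior: 0.5669


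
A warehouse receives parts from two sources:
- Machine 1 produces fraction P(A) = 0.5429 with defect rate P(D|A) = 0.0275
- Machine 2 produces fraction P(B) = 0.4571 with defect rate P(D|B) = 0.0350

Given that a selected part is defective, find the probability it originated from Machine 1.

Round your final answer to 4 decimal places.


Let A = from Machine 1, D = defective

Given:
- P(A) = 0.5429, P(B) = 0.4571
- P(D|A) = 0.0275, P(D|B) = 0.0350

Step 1: Find P(D)
P(D) = P(D|A)P(A) + P(D|B)P(B)
     = 0.0275 × 0.5429 + 0.0350 × 0.4571
     = 0.01492975 + 0.01599850
     = 0.03092825

Step 2: Apply Bayes' theorem
P(A|D) = P(D|A)P(A) / P(D)
       = 0.01492975 / 0.03092825
       = 0.4827


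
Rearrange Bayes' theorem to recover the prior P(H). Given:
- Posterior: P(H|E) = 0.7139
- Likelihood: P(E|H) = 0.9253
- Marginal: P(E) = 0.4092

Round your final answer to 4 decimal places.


From Bayes' theorem: P(H|E) = P(E|H) × P(H) / P(E)

Rearranging for P(H):
P(H) = P(H|E) × P(E) / P(E|H)
     = 0.7139 × 0.4092 / 0.9253
     = 0.29212788 / 0.9253
     = 0.3157


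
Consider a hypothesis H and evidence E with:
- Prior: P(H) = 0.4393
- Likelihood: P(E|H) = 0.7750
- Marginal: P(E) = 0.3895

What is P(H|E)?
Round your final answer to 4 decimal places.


Using Bayes' theorem:

P(H|E) = P(E|H) × P(H) / P(E)
       = 0.7750 × 0.4393 / 0.3895
       = 0.34045750 / 0.3895
       = 0.8741

The evidence strengthens our belief in H.
Prior: 0.4393 → Posterior: 0.8741


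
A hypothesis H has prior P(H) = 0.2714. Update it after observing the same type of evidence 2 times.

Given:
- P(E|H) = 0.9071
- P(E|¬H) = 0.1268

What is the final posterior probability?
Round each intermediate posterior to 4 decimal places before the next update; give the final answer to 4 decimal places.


Sequential Bayesian updating:

Initial prior: P(H) = 0.2714

Update 1:
  P(E) = 0.9071 × 0.2714 + 0.1268 × 0.7286 = 0.24618694 + 0.09238648 = 0.33857342
  P(H|E) = 0.24618694 / 0.33857342 = 0.7271

Update 2:
  P(E) = 0.9071 × 0.7271 + 0.1268 × 0.2729 = 0.65955241 + 0.03460372 = 0.69415613
  P(H|E) = 0.65955241 / 0.69415613 = 0.9501

Final posterior: 0.9501


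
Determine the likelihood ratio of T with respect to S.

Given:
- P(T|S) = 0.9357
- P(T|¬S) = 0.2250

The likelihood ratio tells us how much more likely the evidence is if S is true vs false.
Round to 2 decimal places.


Likelihood Ratio (LR) = P(T|S) / P(T|¬S)

LR = 0.9357 / 0.2250
   = 4.16

The evidence is 4.16 times more likely if S is true than if S is false.
Since LR > 1, the evidence supports S over ¬S.


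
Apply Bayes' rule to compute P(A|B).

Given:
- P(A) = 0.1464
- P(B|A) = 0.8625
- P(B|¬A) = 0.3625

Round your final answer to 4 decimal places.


Bayes' theorem: P(A|B) = P(B|A) × P(A) / P(B)

Step 1: Calculate P(B) using law of total probability
P(B) = P(B|A)P(A) + P(B|¬A)P(¬A)
     = 0.8625 × 0.1464 + 0.3625 × 0.8536
     = 0.12627000 + 0.30943000
     = 0.43570000

Step 2: Apply Bayes' theorem
P(A|B) = P(B|A) × P(A) / P(B)
       = 0.12627000 / 0.43570000
       = 0.2898


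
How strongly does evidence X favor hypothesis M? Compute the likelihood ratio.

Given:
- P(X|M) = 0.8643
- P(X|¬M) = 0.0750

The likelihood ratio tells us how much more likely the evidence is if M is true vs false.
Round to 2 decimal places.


Likelihood Ratio (LR) = P(X|M) / P(X|¬M)

LR = 0.8643 / 0.0750
   = 11.52

The evidence is 11.52 times more likely if M is true than if M is false.
Since LR > 1, the evidence supports M over ¬M.


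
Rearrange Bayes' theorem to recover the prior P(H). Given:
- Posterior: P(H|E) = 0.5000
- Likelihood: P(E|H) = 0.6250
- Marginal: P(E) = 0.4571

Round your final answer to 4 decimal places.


From Bayes' theorem: P(H|E) = P(E|H) × P(H) / P(E)

Rearranging for P(H):
P(H) = P(H|E) × P(E) / P(E|H)
     = 0.5000 × 0.4571 / 0.6250
     = 0.22855000 / 0.6250
     = 0.3657


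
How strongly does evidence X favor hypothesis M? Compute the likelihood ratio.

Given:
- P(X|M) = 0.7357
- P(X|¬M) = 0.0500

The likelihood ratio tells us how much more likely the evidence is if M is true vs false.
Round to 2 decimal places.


Likelihood Ratio (LR) = P(X|M) / P(X|¬M)

LR = 0.7357 / 0.0500
   = 14.71

The evidence is 14.71 times more likely if M is true than if M is false.
LR > 1, so observing X raises the odds in favor of M.


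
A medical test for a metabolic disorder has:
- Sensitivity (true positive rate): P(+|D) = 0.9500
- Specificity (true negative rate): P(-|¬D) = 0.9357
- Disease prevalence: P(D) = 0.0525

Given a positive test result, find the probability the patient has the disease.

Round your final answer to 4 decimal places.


Let D = has disease, + = positive test

Given:
- P(D) = 0.0525 (prevalence)
- P(+|D) = 0.9500 (sensitivity)
- P(-|¬D) = 0.9357 (specificity)
- P(+|¬D) = 0.0643 (false positive rate = 1 - specificity)

Step 1: Find P(+)
P(+) = P(+|D)P(D) + P(+|¬D)P(¬D)
     = 0.9500 × 0.0525 + 0.0643 × 0.9475
     = 0.04987500 + 0.06092425
     = 0.11079925

Step 2: Apply Bayes' theorem for P(D|+)
P(D|+) = P(+|D)P(D) / P(+)
       = 0.04987500 / 0.11079925
       = 0.4501


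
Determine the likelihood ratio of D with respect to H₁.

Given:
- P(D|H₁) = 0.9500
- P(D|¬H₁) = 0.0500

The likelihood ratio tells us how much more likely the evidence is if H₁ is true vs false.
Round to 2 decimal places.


Likelihood Ratio (LR) = P(D|H₁) / P(D|¬H₁)

LR = 0.9500 / 0.0500
   = 19.00

The evidence is 19.00 times more likely if H₁ is true than if H₁ is false.
Because LR exceeds 1, D is evidence for H₁.


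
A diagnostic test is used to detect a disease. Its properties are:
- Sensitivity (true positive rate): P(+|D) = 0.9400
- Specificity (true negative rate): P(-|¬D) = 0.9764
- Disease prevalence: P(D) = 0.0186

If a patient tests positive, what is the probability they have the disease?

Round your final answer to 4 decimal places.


Let D = has disease, + = positive test

Given:
- P(D) = 0.0186 (prevalence)
- P(+|D) = 0.9400 (sensitivity)
- P(-|¬D) = 0.9764 (specificity)
- P(+|¬D) = 0.0236 (false positive rate = 1 - specificity)

Step 1: Find P(+)
P(+) = P(+|D)P(D) + P(+|¬D)P(¬D)
     = 0.9400 × 0.0186 + 0.0236 × 0.9814
     = 0.01748400 + 0.02316104
     = 0.04064504

Step 2: Apply Bayes' theorem for P(D|+)
P(D|+) = P(+|D)P(D) / P(+)
       = 0.01748400 / 0.04064504
       = 0.4302


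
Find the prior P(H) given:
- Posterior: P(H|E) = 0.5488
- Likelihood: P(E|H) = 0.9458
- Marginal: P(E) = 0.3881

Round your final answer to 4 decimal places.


From Bayes' theorem: P(H|E) = P(E|H) × P(H) / P(E)

Rearranging for P(H):
P(H) = P(H|E) × P(E) / P(E|H)
     = 0.5488 × 0.3881 / 0.9458
     = 0.21298928 / 0.9458
     = 0.2252


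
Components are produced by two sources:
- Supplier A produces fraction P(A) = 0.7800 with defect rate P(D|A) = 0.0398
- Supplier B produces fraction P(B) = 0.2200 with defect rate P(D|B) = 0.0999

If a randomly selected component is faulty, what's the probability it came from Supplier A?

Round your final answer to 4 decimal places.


Let A = from Supplier A, D = faulty

Given:
- P(A) = 0.7800, P(B) = 0.2200
- P(D|A) = 0.0398, P(D|B) = 0.0999

Step 1: Find P(D)
P(D) = P(D|A)P(A) + P(D|B)P(B)
     = 0.0398 × 0.7800 + 0.0999 × 0.2200
     = 0.03104400 + 0.02197800
     = 0.05302200

Step 2: Apply Bayes' theorem
P(A|D) = P(D|A)P(A) / P(D)
       = 0.03104400 / 0.05302200
       = 0.5855


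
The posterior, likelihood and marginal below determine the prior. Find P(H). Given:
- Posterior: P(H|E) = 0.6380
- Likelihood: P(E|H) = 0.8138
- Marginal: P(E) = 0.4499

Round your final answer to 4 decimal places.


From Bayes' theorem: P(H|E) = P(E|H) × P(H) / P(E)

Rearranging for P(H):
P(H) = P(H|E) × P(E) / P(E|H)
     = 0.6380 × 0.4499 / 0.8138
     = 0.28703620 / 0.8138
     = 0.3527


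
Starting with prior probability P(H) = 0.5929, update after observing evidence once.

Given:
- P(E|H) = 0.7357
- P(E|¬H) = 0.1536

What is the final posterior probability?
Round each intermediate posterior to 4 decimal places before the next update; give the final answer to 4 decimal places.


Sequential Bayesian updating:

Initial prior: P(H) = 0.5929

Update 1:
  P(E) = 0.7357 × 0.5929 + 0.1536 × 0.4071 = 0.43619653 + 0.06253056 = 0.49872709
  P(H|E) = 0.43619653 / 0.49872709 = 0.8746

Final posterior: 0.8746


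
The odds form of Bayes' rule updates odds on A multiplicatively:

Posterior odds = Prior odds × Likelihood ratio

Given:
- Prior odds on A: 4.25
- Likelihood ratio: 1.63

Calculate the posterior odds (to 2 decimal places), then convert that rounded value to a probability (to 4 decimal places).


Step 1: Calculate posterior odds
Posterior odds = Prior odds × LR
               = 4.25 × 1.63
               = 6.93

Step 2: Convert to probability
P(A|E) = Posterior odds / (1 + Posterior odds)
       = 6.93 / (1 + 6.93)
       = 6.93 / 7.93
       = 0.8739

The evidence increased P(A) from 0.8095 to 0.8739.


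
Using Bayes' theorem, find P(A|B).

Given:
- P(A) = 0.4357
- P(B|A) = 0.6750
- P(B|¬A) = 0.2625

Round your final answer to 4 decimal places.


Bayes' theorem: P(A|B) = P(B|A) × P(A) / P(B)

Step 1: Calculate P(B) using law of total probability
P(B) = P(B|A)P(A) + P(B|¬A)P(¬A)
     = 0.6750 × 0.4357 + 0.2625 × 0.5643
     = 0.29409750 + 0.14812875
     = 0.44222625

Step 2: Apply Bayes' theorem
P(A|B) = P(B|A) × P(A) / P(B)
       = 0.29409750 / 0.44222625
       = 0.6650


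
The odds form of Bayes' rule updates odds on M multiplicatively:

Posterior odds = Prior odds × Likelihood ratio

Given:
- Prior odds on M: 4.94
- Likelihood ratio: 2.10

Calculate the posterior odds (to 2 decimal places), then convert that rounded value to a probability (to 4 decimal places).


Step 1: Calculate posterior odds
Posterior odds = Prior odds × LR
               = 4.94 × 2.10
               = 10.37

Step 2: Convert to probability
P(M|E) = Posterior odds / (1 + Posterior odds)
       = 10.37 / (1 + 10.37)
       = 10.37 / 11.37
       = 0.9120

The evidence increased P(M) from 0.8316 to 0.9120.


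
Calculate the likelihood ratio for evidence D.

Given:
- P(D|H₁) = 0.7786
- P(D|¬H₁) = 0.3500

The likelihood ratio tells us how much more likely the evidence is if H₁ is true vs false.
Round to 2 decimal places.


Likelihood Ratio (LR) = P(D|H₁) / P(D|¬H₁)

LR = 0.7786 / 0.3500
   = 2.22

The evidence is 2.22 times more likely if H₁ is true than if H₁ is false.
Since LR > 1, the evidence supports H₁ over ¬H₁.


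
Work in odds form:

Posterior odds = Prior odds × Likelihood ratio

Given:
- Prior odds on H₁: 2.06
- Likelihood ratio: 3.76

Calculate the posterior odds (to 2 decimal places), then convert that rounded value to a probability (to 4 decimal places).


Step 1: Calculate posterior odds
Posterior odds = Prior odds × LR
               = 2.06 × 3.76
               = 7.75

Step 2: Convert to probability
P(H₁|E) = Posterior odds / (1 + Posterior odds)
       = 7.75 / (1 + 7.75)
       = 7.75 / 8.75
       = 0.8857

The evidence increased P(H₁) from 0.6732 to 0.8857.


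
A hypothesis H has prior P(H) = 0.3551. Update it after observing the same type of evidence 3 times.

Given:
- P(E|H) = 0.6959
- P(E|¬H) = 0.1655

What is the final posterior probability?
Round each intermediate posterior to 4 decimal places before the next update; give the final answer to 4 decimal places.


Sequential Bayesian updating:

Initial prior: P(H) = 0.3551

Update 1:
  P(E) = 0.6959 × 0.3551 + 0.1655 × 0.6449 = 0.24711409 + 0.10673095 = 0.35384504
  P(H|E) = 0.24711409 / 0.35384504 = 0.6984

Update 2:
  P(E) = 0.6959 × 0.6984 + 0.1655 × 0.3016 = 0.48601656 + 0.04991480 = 0.53593136
  P(H|E) = 0.48601656 / 0.53593136 = 0.9069

Update 3:
  P(E) = 0.6959 × 0.9069 + 0.1655 × 0.0931 = 0.63111171 + 0.01540805 = 0.64651976
  P(H|E) = 0.63111171 / 0.64651976 = 0.9762

Final posterior: 0.9762


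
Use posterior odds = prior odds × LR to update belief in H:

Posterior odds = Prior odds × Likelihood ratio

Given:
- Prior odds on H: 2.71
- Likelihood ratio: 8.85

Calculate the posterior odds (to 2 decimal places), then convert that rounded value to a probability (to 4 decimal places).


Step 1: Calculate posterior odds
Posterior odds = Prior odds × LR
               = 2.71 × 8.85
               = 23.98

Step 2: Convert to probability
P(H|E) = Posterior odds / (1 + Posterior odds)
       = 23.98 / (1 + 23.98)
       = 23.98 / 24.98
       = 0.9600

The evidence increased P(H) from 0.7305 to 0.9600.


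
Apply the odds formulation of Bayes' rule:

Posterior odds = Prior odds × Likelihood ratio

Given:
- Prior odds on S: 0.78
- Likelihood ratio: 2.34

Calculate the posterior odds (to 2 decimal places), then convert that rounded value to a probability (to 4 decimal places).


Step 1: Calculate posterior odds
Posterior odds = Prior odds × LR
               = 0.78 × 2.34
               = 1.83

Step 2: Convert to probability
P(S|E) = Posterior odds / (1 + Posterior odds)
       = 1.83 / (1 + 1.83)
       = 1.83 / 2.83
       = 0.6466

The evidence increased P(S) from 0.4382 to 0.6466.


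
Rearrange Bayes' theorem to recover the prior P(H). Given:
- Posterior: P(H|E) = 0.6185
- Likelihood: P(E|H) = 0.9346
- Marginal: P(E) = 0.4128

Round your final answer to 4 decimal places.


From Bayes' theorem: P(H|E) = P(E|H) × P(H) / P(E)

Rearranging for P(H):
P(H) = P(H|E) × P(E) / P(E|H)
     = 0.6185 × 0.4128 / 0.9346
     = 0.25531680 / 0.9346
     = 0.2732


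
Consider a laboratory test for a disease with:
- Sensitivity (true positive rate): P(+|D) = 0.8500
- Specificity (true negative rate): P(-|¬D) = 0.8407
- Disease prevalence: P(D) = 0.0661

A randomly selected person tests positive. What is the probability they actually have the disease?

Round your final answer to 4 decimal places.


Let D = has disease, + = positive test

Given:
- P(D) = 0.0661 (prevalence)
- P(+|D) = 0.8500 (sensitivity)
- P(-|¬D) = 0.8407 (specificity)
- P(+|¬D) = 0.1593 (false positive rate = 1 - specificity)

Step 1: Find P(+)
P(+) = P(+|D)P(D) + P(+|¬D)P(¬D)
     = 0.8500 × 0.0661 + 0.1593 × 0.9339
     = 0.05618500 + 0.14877027
     = 0.20495527

Step 2: Apply Bayes' theorem for P(D|+)
P(D|+) = P(+|D)P(D) / P(+)
       = 0.05618500 / 0.20495527
       = 0.2741


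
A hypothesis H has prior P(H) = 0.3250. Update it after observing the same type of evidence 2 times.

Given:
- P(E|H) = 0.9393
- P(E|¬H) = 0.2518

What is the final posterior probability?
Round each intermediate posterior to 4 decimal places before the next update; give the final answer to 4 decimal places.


Sequential Bayesian updating:

Initial prior: P(H) = 0.3250

Update 1:
  P(E) = 0.9393 × 0.3250 + 0.2518 × 0.6750 = 0.30527250 + 0.16996500 = 0.47523750
  P(H|E) = 0.30527250 / 0.47523750 = 0.6424

Update 2:
  P(E) = 0.9393 × 0.6424 + 0.2518 × 0.3576 = 0.60340632 + 0.09004368 = 0.69345000
  P(H|E) = 0.60340632 / 0.69345000 = 0.8702

Final posterior: 0.8702


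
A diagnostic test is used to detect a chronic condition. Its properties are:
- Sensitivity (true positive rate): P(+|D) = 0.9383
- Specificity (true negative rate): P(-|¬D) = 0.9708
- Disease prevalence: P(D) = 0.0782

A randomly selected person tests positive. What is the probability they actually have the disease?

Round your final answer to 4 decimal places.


Let D = has disease, + = positive test

Given:
- P(D) = 0.0782 (prevalence)
- P(+|D) = 0.9383 (sensitivity)
- P(-|¬D) = 0.9708 (specificity)
- P(+|¬D) = 0.0292 (false positive rate = 1 - specificity)

Step 1: Find P(+)
P(+) = P(+|D)P(D) + P(+|¬D)P(¬D)
     = 0.9383 × 0.0782 + 0.0292 × 0.9218
     = 0.07337506 + 0.02691656
     = 0.10029162

Step 2: Apply Bayes' theorem for P(D|+)
P(D|+) = P(+|D)P(D) / P(+)
       = 0.07337506 / 0.10029162
       = 0.7316


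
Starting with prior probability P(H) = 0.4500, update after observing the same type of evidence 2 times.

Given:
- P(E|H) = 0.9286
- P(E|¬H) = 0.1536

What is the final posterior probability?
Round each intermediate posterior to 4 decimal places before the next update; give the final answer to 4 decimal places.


Sequential Bayesian updating:

Initial prior: P(H) = 0.4500

Update 1:
  P(E) = 0.9286 × 0.4500 + 0.1536 × 0.5500 = 0.41787000 + 0.08448000 = 0.50235000
  P(H|E) = 0.41787000 / 0.50235000 = 0.8318

Update 2:
  P(E) = 0.9286 × 0.8318 + 0.1536 × 0.1682 = 0.77240948 + 0.02583552 = 0.79824500
  P(H|E) = 0.77240948 / 0.79824500 = 0.9676

Final posterior: 0.9676


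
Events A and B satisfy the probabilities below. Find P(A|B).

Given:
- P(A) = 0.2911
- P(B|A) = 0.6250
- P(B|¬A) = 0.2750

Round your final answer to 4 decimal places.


Bayes' theorem: P(A|B) = P(B|A) × P(A) / P(B)

Step 1: Calculate P(B) using law of total probability
P(B) = P(B|A)P(A) + P(B|¬A)P(¬A)
     = 0.6250 × 0.2911 + 0.2750 × 0.7089
     = 0.18193750 + 0.19494750
     = 0.37688500

Step 2: Apply Bayes' theorem
P(A|B) = P(B|A) × P(A) / P(B)
       = 0.18193750 / 0.37688500
       = 0.4827


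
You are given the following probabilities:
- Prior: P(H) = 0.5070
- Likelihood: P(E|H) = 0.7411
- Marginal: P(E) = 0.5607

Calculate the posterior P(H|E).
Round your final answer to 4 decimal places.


Using Bayes' theorem:

P(H|E) = P(E|H) × P(H) / P(E)
       = 0.7411 × 0.5070 / 0.5607
       = 0.37573770 / 0.5607
       = 0.6701

The evidence strengthens our belief in H.
Prior: 0.5070 → Posterior: 0.6701


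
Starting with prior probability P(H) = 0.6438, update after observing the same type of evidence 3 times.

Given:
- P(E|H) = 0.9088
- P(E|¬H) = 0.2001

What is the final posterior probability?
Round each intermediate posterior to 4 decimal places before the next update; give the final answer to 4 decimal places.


Sequential Bayesian updating:

Initial prior: P(H) = 0.6438

Update 1:
  P(E) = 0.9088 × 0.6438 + 0.2001 × 0.3562 = 0.58508544 + 0.07127562 = 0.65636106
  P(H|E) = 0.58508544 / 0.65636106 = 0.8914

Update 2:
  P(E) = 0.9088 × 0.8914 + 0.2001 × 0.1086 = 0.81010432 + 0.02173086 = 0.83183518
  P(H|E) = 0.81010432 / 0.83183518 = 0.9739

Update 3:
  P(E) = 0.9088 × 0.9739 + 0.2001 × 0.0261 = 0.88508032 + 0.00522261 = 0.89030293
  P(H|E) = 0.88508032 / 0.89030293 = 0.9941

Final posterior: 0.9941


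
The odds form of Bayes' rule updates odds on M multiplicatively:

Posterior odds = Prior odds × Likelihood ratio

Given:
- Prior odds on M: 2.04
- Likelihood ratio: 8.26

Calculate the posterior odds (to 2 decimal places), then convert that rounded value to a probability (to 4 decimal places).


Step 1: Calculate posterior odds
Posterior odds = Prior odds × LR
               = 2.04 × 8.26
               = 16.85

Step 2: Convert to probability
P(M|E) = Posterior odds / (1 + Posterior odds)
       = 16.85 / (1 + 16.85)
       = 16.85 / 17.85
       = 0.9440

The evidence increased P(M) from 0.6711 to 0.9440.
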